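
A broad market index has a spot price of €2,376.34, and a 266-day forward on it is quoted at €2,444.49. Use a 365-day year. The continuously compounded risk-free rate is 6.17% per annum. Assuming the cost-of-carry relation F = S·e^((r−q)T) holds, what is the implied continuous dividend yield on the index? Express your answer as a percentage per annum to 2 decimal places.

2.29%

From F = S·e^((r−q)T): (r − q) = ln(F/S)/T
ln(2444.49/2376.34) = ln(1.028679) = 0.028275
(r − q) = 0.028275 / (266/365) = 0.038798
q = r − ln(F/S)/T = 0.0617 − 0.038798 = 0.022902
q = 2.29%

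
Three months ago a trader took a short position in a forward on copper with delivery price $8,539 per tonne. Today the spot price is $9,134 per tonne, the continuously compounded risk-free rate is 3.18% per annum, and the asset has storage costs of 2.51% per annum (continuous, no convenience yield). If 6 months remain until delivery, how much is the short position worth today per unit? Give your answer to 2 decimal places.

-$845.05 per tonne

Current fair forward for the remaining 6 months: F = S·e^((r + u)·T), (r + u) = 0.0318 + 0.0251 = 0.0569
F = 9134 · e^(0.0569 × 6/12) = 9134 × 1.02885857 = 9397.5942
Value of long forward = (F − K)·e^(−rT) = (9397.5942 − 8539) · e^(−0.0318·6/12)
= 858.5942 × 0.98422574 = 845.05
Short position value = −(long value) = -$845.05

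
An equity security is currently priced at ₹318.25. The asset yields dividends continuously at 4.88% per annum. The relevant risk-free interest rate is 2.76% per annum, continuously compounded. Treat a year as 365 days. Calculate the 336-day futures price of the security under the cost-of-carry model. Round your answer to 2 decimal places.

F = S·e^((r − q)T) = 318.25 · e^((0.0276 − 0.0488) × 336/365)
= 318.25 · e^-0.019516 = 318.25 × 0.980673
F = ₹312.10

₹312.10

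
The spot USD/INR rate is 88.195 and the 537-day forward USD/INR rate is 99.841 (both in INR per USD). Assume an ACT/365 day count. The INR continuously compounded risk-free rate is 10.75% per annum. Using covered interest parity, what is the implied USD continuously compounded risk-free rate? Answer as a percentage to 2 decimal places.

2.32%

F = S·e^((r_INR − r_USD)T) ⇒ r_USD = r_INR − ln(F/S)/T
ln(99.841/88.195) = 0.124029; /(537/365) = 0.084303
r_USD = 0.1075 − 0.084303 = 0.023197
r_USD = 2.32%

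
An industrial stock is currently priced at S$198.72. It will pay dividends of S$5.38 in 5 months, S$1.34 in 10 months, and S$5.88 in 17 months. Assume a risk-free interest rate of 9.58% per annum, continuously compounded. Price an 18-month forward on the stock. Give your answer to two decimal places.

PV(dividends) I = 5.38·e^(−0.0958·5/12) + 1.34·e^(−0.0958·10/12) + 5.88·e^(−0.0958·17/12)
I = 5.1695 + 1.2372 + 5.1338 = 11.5405
F = (S − I)·e^(rT) = (198.72 − 11.5405) · e^(0.0958·18/12)
= 187.1795 · e^0.143700 = 187.1795 × 1.154538 = S$216.11

S$216.11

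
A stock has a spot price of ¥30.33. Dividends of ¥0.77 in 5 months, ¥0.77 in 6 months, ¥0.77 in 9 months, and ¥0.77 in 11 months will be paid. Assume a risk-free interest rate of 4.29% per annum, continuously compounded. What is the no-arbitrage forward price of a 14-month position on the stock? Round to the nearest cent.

¥28.74

PV(dividends) I = 0.77·e^(−0.0429·5/12) + 0.77·e^(−0.0429·6/12) + 0.77·e^(−0.0429·9/12) + 0.77·e^(−0.0429·11/12)
I = 0.7564 + 0.7537 + 0.7456 + 0.7403 = 2.9960
F = (S − I)·e^(rT) = (30.33 − 2.9960) · e^(0.0429·14/12)
= 27.3340 · e^0.050050 = 27.3340 × 1.051324 = ¥28.74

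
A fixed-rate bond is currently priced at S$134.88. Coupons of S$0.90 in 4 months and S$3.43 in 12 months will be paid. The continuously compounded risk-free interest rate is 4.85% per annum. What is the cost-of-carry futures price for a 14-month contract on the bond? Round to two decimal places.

S$138.34

PV(coupons) I = 0.90·e^(−0.0485·4/12) + 3.43·e^(−0.0485·12/12)
I = 0.8856 + 3.2676 = 4.1532
F = (S − I)·e^(rT) = (134.88 − 4.1532) · e^(0.0485·14/12)
= 130.7268 · e^0.056583 = 130.7268 × 1.058214 = S$138.34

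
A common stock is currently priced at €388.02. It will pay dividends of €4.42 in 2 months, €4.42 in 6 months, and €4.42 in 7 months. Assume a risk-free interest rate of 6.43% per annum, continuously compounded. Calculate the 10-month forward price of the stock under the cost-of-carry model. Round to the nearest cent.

€395.76

PV(dividends) I = 4.42·e^(−0.0643·2/12) + 4.42·e^(−0.0643·6/12) + 4.42·e^(−0.0643·7/12)
I = 4.3729 + 4.2802 + 4.2573 = 12.9104
F = (S − I)·e^(rT) = (388.02 − 12.9104) · e^(0.0643·10/12)
= 375.1096 · e^0.053583 = 375.1096 × 1.055045 = €395.76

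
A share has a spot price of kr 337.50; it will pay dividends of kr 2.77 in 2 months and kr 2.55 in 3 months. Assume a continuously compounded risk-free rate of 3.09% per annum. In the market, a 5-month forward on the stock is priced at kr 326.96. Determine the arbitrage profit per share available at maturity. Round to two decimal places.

PV(dividends) I = 2.77·e^(−0.0309·2/12) + 2.55·e^(−0.0309·3/12) = 5.2861
Fair forward F* = (S − I)·e^(rT) = (337.50 − 5.2861)·e^0.012875 = 332.2139 × 1.012958 = 336.5187
Market kr 326.96 < fair 336.5187: forward underpriced → reverse cash-and-carry (short the stock, invest proceeds at r, pay the dividends, go long the forward).
Profit at T = |F_mkt − F*| = |326.96 − 336.5187| = kr 9.56 per share

kr 9.56 per share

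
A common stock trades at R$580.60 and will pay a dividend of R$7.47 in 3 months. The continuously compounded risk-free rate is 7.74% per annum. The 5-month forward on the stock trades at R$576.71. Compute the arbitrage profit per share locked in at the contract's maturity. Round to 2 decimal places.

R$15.35 per share

PV(dividends) I = 7.47·e^(−0.0774·3/12) = 7.3268
Fair forward F* = (S − I)·e^(rT) = (580.60 − 7.3268)·e^0.032250 = 573.2732 × 1.032776 = 592.0628
Market R$576.71 < fair 592.0628: forward underpriced → reverse cash-and-carry (short the stock, invest proceeds at r, pay the dividends, go long the forward).
Profit at T = |F_mkt − F*| = |576.71 − 592.0628| = R$15.35 per share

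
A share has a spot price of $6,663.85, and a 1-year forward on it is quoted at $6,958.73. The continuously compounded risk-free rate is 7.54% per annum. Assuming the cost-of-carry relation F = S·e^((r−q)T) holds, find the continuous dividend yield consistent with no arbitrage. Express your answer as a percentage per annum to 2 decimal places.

From F = S·e^((r−q)T): (r − q) = ln(F/S)/T
ln(6958.73/6663.85) = ln(1.044251) = 0.043300
(r − q) = 0.043300 / (1) = 0.043300
q = r − ln(F/S)/T = 0.0754 − 0.043300 = 0.032100
q = 3.21%

3.21%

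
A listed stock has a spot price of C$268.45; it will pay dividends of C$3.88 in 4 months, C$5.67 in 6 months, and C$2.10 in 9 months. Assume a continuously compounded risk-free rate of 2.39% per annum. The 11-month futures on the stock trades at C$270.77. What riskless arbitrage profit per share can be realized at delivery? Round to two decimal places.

C$8.14 per share

PV(dividends) I = 3.88·e^(−0.0239·4/12) + 5.67·e^(−0.0239·6/12) + 2.10·e^(−0.0239·9/12) = 11.5146
Fair futures F* = (S − I)·e^(rT) = (268.45 − 11.5146)·e^0.021908 = 256.9354 × 1.022150 = 262.6265
Market C$270.77 > fair 262.6265: forward overpriced → cash-and-carry (borrow at r, buy the stock and collect the dividends, short the forward).
Profit at T = |F_mkt − F*| = |270.77 − 262.6265| = C$8.14 per share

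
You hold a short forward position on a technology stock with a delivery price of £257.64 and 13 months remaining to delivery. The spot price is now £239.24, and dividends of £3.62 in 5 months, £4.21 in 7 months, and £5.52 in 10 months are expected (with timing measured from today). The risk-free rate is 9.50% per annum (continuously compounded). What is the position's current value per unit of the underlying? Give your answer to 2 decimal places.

PV(remaining dividends) I = 3.62·e^(−0.0950·5/12) + 4.21·e^(−0.0950·7/12) + 5.52·e^(−0.0950·10/12) = 12.5624
Current forward F = (S − I)·e^(rT) = (239.24 − 12.5624)·e^(0.0950·13/12) = 226.6776 × 1.108399 = 251.2492
Value (long) = (F − K)·e^(−rT) = (251.2492 − 257.64) × 0.902202 = -5.7658
Short position value = −(long value) = £5.77

£5.77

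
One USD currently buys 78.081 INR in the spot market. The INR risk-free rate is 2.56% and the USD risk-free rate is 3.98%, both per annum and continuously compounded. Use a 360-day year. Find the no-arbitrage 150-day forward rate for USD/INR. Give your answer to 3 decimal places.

77.620

F = S·e^((r_INR − r_USD)T) = 78.081 · e^((0.0256 − 0.0398) × 150/360)
= 78.081 · e^-0.005917 = 78.081 × 0.994100
F = 77.620 INR per USD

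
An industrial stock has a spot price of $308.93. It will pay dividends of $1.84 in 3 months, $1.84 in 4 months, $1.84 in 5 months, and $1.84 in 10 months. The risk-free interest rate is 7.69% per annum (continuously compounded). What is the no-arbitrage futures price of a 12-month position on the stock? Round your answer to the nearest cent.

$325.95

PV(dividends) I = 1.84·e^(−0.0769·3/12) + 1.84·e^(−0.0769·4/12) + 1.84·e^(−0.0769·5/12) + 1.84·e^(−0.0769·10/12)
I = 1.8050 + 1.7934 + 1.7820 + 1.7258 = 7.1062
F = (S − I)·e^(rT) = (308.93 − 7.1062) · e^(0.0769·12/12)
= 301.8238 · e^0.076900 = 301.8238 × 1.079934 = $325.95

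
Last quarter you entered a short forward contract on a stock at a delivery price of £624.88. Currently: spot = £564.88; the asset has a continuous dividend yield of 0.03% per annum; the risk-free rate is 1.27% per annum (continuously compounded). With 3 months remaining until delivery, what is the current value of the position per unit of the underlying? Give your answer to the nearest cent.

£58.06

Current fair forward for the remaining 3 months: F = S·e^((r − q)·T), (r − q) = 0.0127 − 0.0003 = 0.0124
F = 564.88 · e^(0.0124 × 3/12) = 564.88 × 1.003105 = 566.6340
Value of long forward = (F − K)·e^(−rT) = (566.6340 − 624.88) · e^(−0.0127·3/12)
= -58.2460 × 0.996830 = -58.06
Short position value = −(long value) = £58.06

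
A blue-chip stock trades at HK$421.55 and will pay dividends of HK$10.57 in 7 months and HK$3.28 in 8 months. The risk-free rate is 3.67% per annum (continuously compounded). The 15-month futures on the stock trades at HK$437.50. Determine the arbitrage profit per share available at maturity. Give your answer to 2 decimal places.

PV(dividends) I = 10.57·e^(−0.0367·7/12) + 3.28·e^(−0.0367·8/12) = 13.5468
Fair futures F* = (S − I)·e^(rT) = (421.55 − 13.5468)·e^0.045875 = 408.0032 × 1.046944 = 427.1565
Market HK$437.50 > fair 427.1565: forward overpriced → cash-and-carry (borrow at r, buy the stock and collect the dividends, short the forward).
Profit at T = |F_mkt − F*| = |437.50 − 427.1565| = HK$10.34 per share

HK$10.34 per share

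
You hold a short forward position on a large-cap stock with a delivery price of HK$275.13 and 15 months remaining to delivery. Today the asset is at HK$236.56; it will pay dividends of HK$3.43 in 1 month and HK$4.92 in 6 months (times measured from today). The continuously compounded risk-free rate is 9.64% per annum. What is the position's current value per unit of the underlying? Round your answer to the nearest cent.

PV(remaining dividends) I = 3.43·e^(−0.0964·1/12) + 4.92·e^(−0.0964·6/12) = 8.0910
Current forward F = (S − I)·e^(rT) = (236.56 − 8.0910)·e^(0.0964·15/12) = 228.4690 × 1.128061 = 257.7270
Value (long) = (F − K)·e^(−rT) = (257.7270 − 275.13) × 0.886477 = -15.4274
Short position value = −(long value) = HK$15.43

HK$15.43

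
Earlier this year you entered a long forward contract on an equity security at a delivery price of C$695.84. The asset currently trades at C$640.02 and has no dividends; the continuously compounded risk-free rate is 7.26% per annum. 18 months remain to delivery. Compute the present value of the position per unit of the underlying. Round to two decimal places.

Current fair forward for the remaining 18 months: F = S·e^(r·T), r = 0.0726
F = 640.02 · e^(0.0726 × 18/12) = 640.02 × 1.115051 = 713.6549
Value of long forward = (F − K)·e^(−rT) = (713.6549 − 695.84) · e^(−0.0726·18/12)
= 17.8149 × 0.896820 = 15.98

C$15.98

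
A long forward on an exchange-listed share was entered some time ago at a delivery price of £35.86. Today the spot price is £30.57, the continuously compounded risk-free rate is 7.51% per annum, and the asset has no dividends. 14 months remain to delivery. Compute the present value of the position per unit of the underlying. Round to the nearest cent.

-£2.28

Current fair forward for the remaining 14 months: F = S·e^(r·T), r = 0.0751
F = 30.57 · e^(0.0751 × 14/12) = 30.57 × 1.091570 = 33.3693
Value of long forward = (F − K)·e^(−rT) = (33.3693 − 35.86) · e^(−0.0751·14/12)
= -2.4907 × 0.916112 = -2.28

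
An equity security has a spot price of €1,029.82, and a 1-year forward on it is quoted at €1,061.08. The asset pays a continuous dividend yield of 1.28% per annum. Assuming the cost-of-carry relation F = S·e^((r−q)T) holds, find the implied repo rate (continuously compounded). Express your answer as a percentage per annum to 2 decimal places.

4.27%

From F = S·e^((r−q)T): (r − q) = ln(F/S)/T
ln(1061.08/1029.82) = ln(1.030355) = 0.029903
(r − q) = 0.029903 / (1) = 0.029903
r = ln(F/S)/T + q = 0.029903 + 0.0128 = 0.042703
r = 4.27%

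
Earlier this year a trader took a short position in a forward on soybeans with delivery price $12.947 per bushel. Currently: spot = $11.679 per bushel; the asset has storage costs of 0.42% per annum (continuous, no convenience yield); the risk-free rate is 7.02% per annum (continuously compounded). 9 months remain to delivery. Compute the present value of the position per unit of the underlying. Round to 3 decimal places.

$0.567 per bushel

Current fair forward for the remaining 9 months: F = S·e^((r + u)·T), (r + u) = 0.0702 + 0.0042 = 0.0744
F = 11.679 · e^(0.0744 × 9/12) = 11.679 × 1.057386 = 12.3492
Value of long forward = (F − K)·e^(−rT) = (12.3492 − 12.947) · e^(−0.0702·9/12)
= -0.5978 × 0.948712 = -0.567
Short position value = −(long value) = $0.567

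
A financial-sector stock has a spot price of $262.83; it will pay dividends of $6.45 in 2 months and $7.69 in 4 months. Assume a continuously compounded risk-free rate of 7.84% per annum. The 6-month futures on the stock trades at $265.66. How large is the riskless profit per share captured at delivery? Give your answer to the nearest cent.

$6.73 per share

PV(dividends) I = 6.45·e^(−0.0784·2/12) + 7.69·e^(−0.0784·4/12) = 13.8579
Fair futures F* = (S − I)·e^(rT) = (262.83 − 13.8579)·e^0.039200 = 248.9721 × 1.039978 = 258.9255
Market $265.66 > fair 258.9255: forward overpriced → cash-and-carry (borrow at r, buy the stock and collect the dividends, short the forward).
Profit at T = |F_mkt − F*| = |265.66 − 258.9255| = $6.73 per share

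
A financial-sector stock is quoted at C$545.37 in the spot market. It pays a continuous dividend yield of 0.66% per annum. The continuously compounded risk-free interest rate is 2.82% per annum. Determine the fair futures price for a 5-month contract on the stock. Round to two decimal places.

F = S·e^((r − q)T) = 545.37 · e^((0.0282 − 0.0066) × 5/12)
= 545.37 · e^0.009000 = 545.37 × 1.009041
F = C$550.30

C$550.30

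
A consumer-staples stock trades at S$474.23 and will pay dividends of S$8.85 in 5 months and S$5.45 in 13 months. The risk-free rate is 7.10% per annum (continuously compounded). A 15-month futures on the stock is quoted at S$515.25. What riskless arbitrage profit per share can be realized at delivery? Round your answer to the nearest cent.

PV(dividends) I = 8.85·e^(−0.0710·5/12) + 5.45·e^(−0.0710·13/12) = 13.6385
Fair futures F* = (S − I)·e^(rT) = (474.23 − 13.6385)·e^0.088750 = 460.5915 × 1.092807 = 503.3376
Market S$515.25 > fair 503.3376: forward overpriced → cash-and-carry (borrow at r, buy the stock and collect the dividends, short the forward).
Profit at T = |F_mkt − F*| = |515.25 − 503.3376| = S$11.91 per share

S$11.91 per share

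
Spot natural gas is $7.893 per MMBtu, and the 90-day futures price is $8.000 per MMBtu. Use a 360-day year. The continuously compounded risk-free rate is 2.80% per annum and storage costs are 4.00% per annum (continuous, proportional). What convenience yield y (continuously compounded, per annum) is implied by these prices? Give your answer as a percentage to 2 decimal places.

F = S·e^((r+u−y)T) ⇒ (r+u−y) = ln(F/S)/T
ln(8.000/7.893) = 0.013465; /T ⇒ 0.053860
y = r + u − ln(F/S)/T = 0.0280 + 0.0400 − 0.053860 = 0.014140
y = 1.41%

1.41%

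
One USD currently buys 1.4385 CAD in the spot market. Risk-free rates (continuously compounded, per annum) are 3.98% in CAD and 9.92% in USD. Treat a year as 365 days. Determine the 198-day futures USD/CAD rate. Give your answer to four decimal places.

F = S·e^((r_CAD − r_USD)T) = 1.4385 · e^((0.0398 − 0.0992) × 198/365)
= 1.4385 · e^-0.032222 = 1.4385 × 0.968292
F = 1.3929 CAD per USD

1.3929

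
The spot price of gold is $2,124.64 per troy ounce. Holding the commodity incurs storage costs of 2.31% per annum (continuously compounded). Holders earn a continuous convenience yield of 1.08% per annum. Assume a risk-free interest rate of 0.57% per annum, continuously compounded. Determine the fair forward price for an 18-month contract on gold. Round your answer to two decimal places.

$2,182.79 per troy ounce

Net carry = r + u − y = 0.0057 + 0.0231 − 0.0108 = 0.0180
F = S·e^((r+u−y)T) = 2124.64 · e^(0.0180 × 18/12) = 2124.64 · e^0.02700000
= 2124.64 × 1.02736780 = $2,182.79 per troy ounce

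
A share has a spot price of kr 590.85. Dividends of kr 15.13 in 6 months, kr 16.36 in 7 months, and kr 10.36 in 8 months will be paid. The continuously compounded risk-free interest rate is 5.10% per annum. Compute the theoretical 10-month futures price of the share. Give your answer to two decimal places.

kr 574.09

PV(dividends) I = 15.13·e^(−0.0510·6/12) + 16.36·e^(−0.0510·7/12) + 10.36·e^(−0.0510·8/12)
I = 14.7491 + 15.8805 + 10.0137 = 40.6433
F = (S − I)·e^(rT) = (590.85 − 40.6433) · e^(0.0510·10/12)
= 550.2067 · e^0.042500 = 550.2067 × 1.043416 = kr 574.09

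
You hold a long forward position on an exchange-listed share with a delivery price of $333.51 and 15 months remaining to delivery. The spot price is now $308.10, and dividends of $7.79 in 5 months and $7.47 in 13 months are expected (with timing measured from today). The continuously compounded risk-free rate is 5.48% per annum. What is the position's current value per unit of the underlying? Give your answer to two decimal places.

PV(remaining dividends) I = 7.79·e^(−0.0548·5/12) + 7.47·e^(−0.0548·13/12) = 14.6536
Current forward F = (S − I)·e^(rT) = (308.10 − 14.6536)·e^(0.0548·15/12) = 293.4464 × 1.070901 = 314.2520
Value (long) = (F − K)·e^(−rT) = (314.2520 − 333.51) × 0.933793 = -17.9830
Value = -$17.98

-$17.98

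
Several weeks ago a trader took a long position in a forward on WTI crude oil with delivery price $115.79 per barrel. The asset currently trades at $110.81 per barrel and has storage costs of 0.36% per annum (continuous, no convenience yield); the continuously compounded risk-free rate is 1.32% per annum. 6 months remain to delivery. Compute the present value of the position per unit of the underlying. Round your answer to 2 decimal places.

-$4.02 per barrel

Current fair forward for the remaining 6 months: F = S·e^((r + u)·T), (r + u) = 0.0132 + 0.0036 = 0.0168
F = 110.81 · e^(0.0168 × 6/12) = 110.81 × 1.008435 = 111.7447
Value of long forward = (F − K)·e^(−rT) = (111.7447 − 115.79) · e^(−0.0132·6/12)
= -4.0453 × 0.993422 = -4.02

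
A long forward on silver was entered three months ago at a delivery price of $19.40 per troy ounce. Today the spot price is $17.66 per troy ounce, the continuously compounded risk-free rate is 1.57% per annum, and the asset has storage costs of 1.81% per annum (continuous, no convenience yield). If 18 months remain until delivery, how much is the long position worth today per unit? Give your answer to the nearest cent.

Current fair forward for the remaining 18 months: F = S·e^((r + u)·T), (r + u) = 0.0157 + 0.0181 = 0.0338
F = 17.66 · e^(0.0338 × 18/12) = 17.66 × 1.052007 = 18.5784
Value of long forward = (F − K)·e^(−rT) = (18.5784 − 19.40) · e^(−0.0157·18/12)
= -0.8216 × 0.976725 = -0.80

-$0.80 per troy ounce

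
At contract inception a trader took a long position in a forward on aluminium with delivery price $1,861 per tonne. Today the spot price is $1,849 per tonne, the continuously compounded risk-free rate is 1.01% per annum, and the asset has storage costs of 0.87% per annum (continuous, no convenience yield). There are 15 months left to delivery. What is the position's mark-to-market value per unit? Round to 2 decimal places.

Current fair forward for the remaining 15 months: F = S·e^((r + u)·T), (r + u) = 0.0101 + 0.0087 = 0.0188
F = 1849 · e^(0.0188 × 15/12) = 1849 × 1.02377830 = 1892.9661
Value of long forward = (F − K)·e^(−rT) = (1892.9661 − 1861) · e^(−0.0101·15/12)
= 31.9661 × 0.98745436 = 31.57

$31.57 per tonne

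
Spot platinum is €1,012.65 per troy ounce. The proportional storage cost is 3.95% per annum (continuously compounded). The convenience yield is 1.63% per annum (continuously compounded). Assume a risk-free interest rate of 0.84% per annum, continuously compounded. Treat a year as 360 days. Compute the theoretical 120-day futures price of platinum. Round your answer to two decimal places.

Net carry = r + u − y = 0.0084 + 0.0395 − 0.0163 = 0.0316
F = S·e^((r+u−y)T) = 1012.65 · e^(0.0316 × 120/360) = 1012.65 · e^0.01053333
= 1012.65 × 1.01058900 = €1,023.37 per troy ounce

€1,023.37 per troy ounce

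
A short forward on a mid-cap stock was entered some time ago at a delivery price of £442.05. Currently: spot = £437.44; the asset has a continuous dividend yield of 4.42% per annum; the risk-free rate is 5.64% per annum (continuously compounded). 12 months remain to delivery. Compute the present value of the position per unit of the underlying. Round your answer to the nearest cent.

-£0.72

Current fair forward for the remaining 12 months: F = S·e^((r − q)·T), (r − q) = 0.0564 − 0.0442 = 0.0122
F = 437.44 · e^(0.0122 × 12/12) = 437.44 × 1.012275 = 442.8096
Value of long forward = (F − K)·e^(−rT) = (442.8096 − 442.05) · e^(−0.0564·12/12)
= 0.7596 × 0.945161 = 0.72
Short position value = −(long value) = -£0.72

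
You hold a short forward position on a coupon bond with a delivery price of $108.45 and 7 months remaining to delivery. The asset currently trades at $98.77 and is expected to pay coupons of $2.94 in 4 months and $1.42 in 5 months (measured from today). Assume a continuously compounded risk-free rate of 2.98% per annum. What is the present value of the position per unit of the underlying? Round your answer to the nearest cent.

$12.12

PV(remaining coupons) I = 2.94·e^(−0.0298·4/12) + 1.42·e^(−0.0298·5/12) = 4.3134
Current forward F = (S − I)·e^(rT) = (98.77 − 4.3134)·e^(0.0298·7/12) = 94.4566 × 1.017535 = 96.1129
Value (long) = (F − K)·e^(−rT) = (96.1129 − 108.45) × 0.982767 = -12.1245
Short position value = −(long value) = $12.12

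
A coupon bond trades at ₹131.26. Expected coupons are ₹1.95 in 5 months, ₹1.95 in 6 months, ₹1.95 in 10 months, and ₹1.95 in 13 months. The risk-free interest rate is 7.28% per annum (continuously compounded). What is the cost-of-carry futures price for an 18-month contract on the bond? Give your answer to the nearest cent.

PV(coupons) I = 1.95·e^(−0.0728·5/12) + 1.95·e^(−0.0728·6/12) + 1.95·e^(−0.0728·10/12) + 1.95·e^(−0.0728·13/12)
I = 1.8917 + 1.8803 + 1.8352 + 1.8021 = 7.4093
F = (S − I)·e^(rT) = (131.26 − 7.4093) · e^(0.0728·18/12)
= 123.8507 · e^0.109200 = 123.8507 × 1.115385 = ₹138.14

₹138.14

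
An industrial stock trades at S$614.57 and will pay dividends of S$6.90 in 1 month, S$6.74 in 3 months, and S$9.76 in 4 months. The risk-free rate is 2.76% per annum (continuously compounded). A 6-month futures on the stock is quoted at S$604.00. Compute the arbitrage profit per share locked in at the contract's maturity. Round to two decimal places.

S$4.46 per share

PV(dividends) I = 6.90·e^(−0.0276·1/12) + 6.74·e^(−0.0276·3/12) + 9.76·e^(−0.0276·4/12) = 23.2484
Fair futures F* = (S − I)·e^(rT) = (614.57 − 23.2484)·e^0.013800 = 591.3216 × 1.013896 = 599.5386
Market S$604.00 > fair 599.5386: forward overpriced → cash-and-carry (borrow at r, buy the stock and collect the dividends, short the forward).
Profit at T = |F_mkt − F*| = |604.00 − 599.5386| = S$4.46 per share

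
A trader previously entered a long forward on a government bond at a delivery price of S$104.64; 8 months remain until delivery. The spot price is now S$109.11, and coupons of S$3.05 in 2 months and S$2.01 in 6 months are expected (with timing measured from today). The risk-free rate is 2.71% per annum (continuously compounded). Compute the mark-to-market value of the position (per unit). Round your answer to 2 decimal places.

S$1.32

PV(remaining coupons) I = 3.05·e^(−0.0271·2/12) + 2.01·e^(−0.0271·6/12) = 5.0192
Current forward F = (S − I)·e^(rT) = (109.11 − 5.0192)·e^(0.0271·8/12) = 104.0908 × 1.018231 = 105.9885
Value (long) = (F − K)·e^(−rT) = (105.9885 − 104.64) × 0.982096 = 1.3244
Value = S$1.32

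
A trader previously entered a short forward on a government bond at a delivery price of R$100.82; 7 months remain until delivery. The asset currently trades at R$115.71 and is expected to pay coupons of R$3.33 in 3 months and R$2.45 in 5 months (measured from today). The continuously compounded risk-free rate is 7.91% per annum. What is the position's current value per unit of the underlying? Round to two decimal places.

PV(remaining coupons) I = 3.33·e^(−0.0791·3/12) + 2.45·e^(−0.0791·5/12) = 5.6354
Current forward F = (S − I)·e^(rT) = (115.71 − 5.6354)·e^(0.0791·7/12) = 110.0746 × 1.047223 = 115.2727
Value (long) = (F − K)·e^(−rT) = (115.2727 − 100.82) × 0.954907 = 13.8010
Short position value = −(long value) = -R$13.80

-R$13.80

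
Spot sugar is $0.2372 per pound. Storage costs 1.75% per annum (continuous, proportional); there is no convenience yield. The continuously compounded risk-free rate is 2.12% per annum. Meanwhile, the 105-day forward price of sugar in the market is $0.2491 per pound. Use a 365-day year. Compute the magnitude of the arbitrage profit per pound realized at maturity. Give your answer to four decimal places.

Fair forward: F* = S·e^(carry·T), with carry = (r + u) = 0.0212 + 0.0175 = 0.0387
F* = 0.2372 · e^(0.0387 × 105/365) = 0.2372 · e^0.011133 = 0.2372 × 1.011195 = $0.2399
Market $0.2491 > fair $0.2399: forward overpriced → cash-and-carry (buy spot, short the forward).
At maturity, profit = |F_mkt − F*| = |0.2491 − 0.2399| = $0.0092 per pound

$0.0092 per pound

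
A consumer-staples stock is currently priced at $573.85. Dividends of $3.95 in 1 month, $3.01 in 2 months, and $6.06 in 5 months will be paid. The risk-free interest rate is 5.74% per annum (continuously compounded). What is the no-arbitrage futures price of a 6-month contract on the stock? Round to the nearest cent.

$577.36

PV(dividends) I = 3.95·e^(−0.0574·1/12) + 3.01·e^(−0.0574·2/12) + 6.06·e^(−0.0574·5/12)
I = 3.9312 + 2.9813 + 5.9168 = 12.8293
F = (S − I)·e^(rT) = (573.85 − 12.8293) · e^(0.0574·6/12)
= 561.0207 · e^0.028700 = 561.0207 × 1.029116 = $577.36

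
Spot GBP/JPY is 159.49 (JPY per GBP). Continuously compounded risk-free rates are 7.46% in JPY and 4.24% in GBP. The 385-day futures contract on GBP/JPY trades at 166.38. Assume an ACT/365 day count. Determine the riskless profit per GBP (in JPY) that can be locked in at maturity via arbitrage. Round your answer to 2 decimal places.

Fair futures: F* = S·e^(carry·T), with carry = (r_JPY − r_GBP) = 0.0746 − 0.0424 = 0.0322
F* = 159.49 · e^(0.0322 × 385/365) = 159.49 · e^0.033964 = 159.49 × 1.034547 = 164.9999
Market 166.38 > fair 164.9999: forward overpriced → cash-and-carry (buy spot, short the forward).
At maturity, profit = |F_mkt − F*| = |166.38 − 164.9999| = 1.38 per GBP (in JPY)

1.38 per GBP (in JPY)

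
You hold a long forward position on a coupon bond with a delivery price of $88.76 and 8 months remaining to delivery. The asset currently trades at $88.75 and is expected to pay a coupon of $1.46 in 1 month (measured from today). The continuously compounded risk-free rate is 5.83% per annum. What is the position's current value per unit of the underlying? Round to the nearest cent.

PV(remaining coupons) I = 1.46·e^(−0.0583·1/12) = 1.4529
Current forward F = (S − I)·e^(rT) = (88.75 − 1.4529)·e^(0.0583·8/12) = 87.2971 × 1.039632 = 90.7569
Value (long) = (F − K)·e^(−rT) = (90.7569 − 88.76) × 0.961879 = 1.9208
Value = $1.92

$1.92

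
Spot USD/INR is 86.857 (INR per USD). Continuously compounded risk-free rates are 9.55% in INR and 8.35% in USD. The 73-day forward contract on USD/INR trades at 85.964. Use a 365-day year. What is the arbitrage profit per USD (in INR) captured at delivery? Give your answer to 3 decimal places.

1.102 per USD (in INR)

Fair forward: F* = S·e^(carry·T), with carry = (r_INR − r_USD) = 0.0955 − 0.0835 = 0.0120
F* = 86.857 · e^(0.0120 × 73/365) = 86.857 · e^0.002400 = 86.857 × 1.002403 = 87.0657
Market 85.964 < fair 87.0657: forward underpriced → reverse cash-and-carry (short spot, go long the forward).
At maturity, profit = |F_mkt − F*| = |85.964 − 87.0657| = 1.102 per USD (in INR)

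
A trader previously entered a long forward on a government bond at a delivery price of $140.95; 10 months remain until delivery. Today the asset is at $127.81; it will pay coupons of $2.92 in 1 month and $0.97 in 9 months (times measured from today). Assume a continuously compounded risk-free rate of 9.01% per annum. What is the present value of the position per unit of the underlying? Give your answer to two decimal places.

PV(remaining coupons) I = 2.92·e^(−0.0901·1/12) + 0.97·e^(−0.0901·9/12) = 3.8048
Current forward F = (S − I)·e^(rT) = (127.81 − 3.8048)·e^(0.0901·10/12) = 124.0052 × 1.077974 = 133.6744
Value (long) = (F − K)·e^(−rT) = (133.6744 − 140.95) × 0.927666 = -6.7493
Value = -$6.75

-$6.75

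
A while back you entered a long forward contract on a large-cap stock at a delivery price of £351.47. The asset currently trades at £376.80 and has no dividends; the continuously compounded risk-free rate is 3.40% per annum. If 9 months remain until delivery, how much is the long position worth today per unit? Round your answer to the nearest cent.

Current fair forward for the remaining 9 months: F = S·e^(r·T), r = 0.0340
F = 376.80 · e^(0.0340 × 9/12) = 376.80 × 1.025828 = 386.5320
Value of long forward = (F − K)·e^(−rT) = (386.5320 − 351.47) · e^(−0.0340·9/12)
= 35.0620 × 0.974822 = 34.18

£34.18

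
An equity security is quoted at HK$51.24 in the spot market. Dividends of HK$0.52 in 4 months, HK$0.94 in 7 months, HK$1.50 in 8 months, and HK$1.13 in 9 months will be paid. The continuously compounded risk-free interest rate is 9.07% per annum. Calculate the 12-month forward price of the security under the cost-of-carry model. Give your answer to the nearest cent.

PV(dividends) I = 0.52·e^(−0.0907·4/12) + 0.94·e^(−0.0907·7/12) + 1.50·e^(−0.0907·8/12) + 1.13·e^(−0.0907·9/12)
I = 0.5045 + 0.8916 + 1.4120 + 1.0557 = 3.8638
F = (S − I)·e^(rT) = (51.24 − 3.8638) · e^(0.0907·12/12)
= 47.3762 · e^0.090700 = 47.3762 × 1.094940 = HK$51.87

HK$51.87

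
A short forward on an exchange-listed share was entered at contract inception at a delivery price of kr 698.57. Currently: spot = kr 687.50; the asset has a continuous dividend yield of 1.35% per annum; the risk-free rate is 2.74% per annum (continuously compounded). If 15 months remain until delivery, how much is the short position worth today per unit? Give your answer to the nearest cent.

Current fair forward for the remaining 15 months: F = S·e^((r − q)·T), (r − q) = 0.0274 − 0.0135 = 0.0139
F = 687.50 · e^(0.0139 × 15/12) = 687.50 × 1.017527 = 699.5498
Value of long forward = (F − K)·e^(−rT) = (699.5498 − 698.57) · e^(−0.0274·15/12)
= 0.9798 × 0.966330 = 0.95
Short position value = −(long value) = -kr 0.95

-kr 0.95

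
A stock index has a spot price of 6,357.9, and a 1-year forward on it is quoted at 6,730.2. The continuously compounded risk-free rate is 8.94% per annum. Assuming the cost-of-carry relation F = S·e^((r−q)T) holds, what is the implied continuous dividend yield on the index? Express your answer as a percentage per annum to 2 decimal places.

From F = S·e^((r−q)T): (r − q) = ln(F/S)/T
ln(6730.2/6357.9) = ln(1.058557) = 0.056907
(r − q) = 0.056907 / (1) = 0.056907
q = r − ln(F/S)/T = 0.0894 − 0.056907 = 0.032493
q = 3.25%

3.25%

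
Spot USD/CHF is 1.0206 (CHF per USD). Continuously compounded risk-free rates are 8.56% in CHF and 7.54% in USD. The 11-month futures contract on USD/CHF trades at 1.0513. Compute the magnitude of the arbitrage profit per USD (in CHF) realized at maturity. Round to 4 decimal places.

0.0211 per USD (in CHF)

Fair futures: F* = S·e^(carry·T), with carry = (r_CHF − r_USD) = 0.0856 − 0.0754 = 0.0102
F* = 1.0206 · e^(0.0102 × 11/12) = 1.0206 · e^0.009350 = 1.0206 × 1.009394 = 1.0302
Market 1.0513 > fair 1.0302: forward overpriced → cash-and-carry (buy spot, short the forward).
At maturity, profit = |F_mkt − F*| = |1.0513 − 1.0302| = 0.0211 per USD (in CHF)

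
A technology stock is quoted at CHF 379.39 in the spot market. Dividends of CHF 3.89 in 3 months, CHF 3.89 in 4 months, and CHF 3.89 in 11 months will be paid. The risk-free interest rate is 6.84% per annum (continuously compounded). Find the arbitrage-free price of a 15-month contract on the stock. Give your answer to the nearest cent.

PV(dividends) I = 3.89·e^(−0.0684·3/12) + 3.89·e^(−0.0684·4/12) + 3.89·e^(−0.0684·11/12)
I = 3.8240 + 3.8023 + 3.6536 = 11.2799
F = (S − I)·e^(rT) = (379.39 − 11.2799) · e^(0.0684·15/12)
= 368.1101 · e^0.085500 = 368.1101 × 1.089262 = CHF 400.97

CHF 400.97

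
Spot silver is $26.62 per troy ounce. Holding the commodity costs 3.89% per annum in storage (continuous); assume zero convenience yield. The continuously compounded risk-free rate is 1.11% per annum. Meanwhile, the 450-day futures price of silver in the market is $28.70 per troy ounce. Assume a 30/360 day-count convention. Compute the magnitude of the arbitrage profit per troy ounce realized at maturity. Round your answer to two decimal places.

Fair futures: F* = S·e^(carry·T), with carry = (r + u) = 0.0111 + 0.0389 = 0.0500
F* = 26.62 · e^(0.0500 × 450/360) = 26.62 · e^0.062500 = 26.62 × 1.064494 = $28.3368
Market $28.70 > fair $28.3368: forward overpriced → cash-and-carry (buy spot, short the forward).
At maturity, profit = |F_mkt − F*| = |28.70 − 28.3368| = $0.36 per troy ounce

$0.36 per troy ounce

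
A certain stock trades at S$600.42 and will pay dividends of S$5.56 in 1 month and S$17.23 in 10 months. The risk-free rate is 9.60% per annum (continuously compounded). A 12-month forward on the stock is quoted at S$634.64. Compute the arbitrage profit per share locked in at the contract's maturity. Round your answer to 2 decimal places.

S$2.70 per share

PV(dividends) I = 5.56·e^(−0.0960·1/12) + 17.23·e^(−0.0960·10/12) = 21.4210
Fair forward F* = (S − I)·e^(rT) = (600.42 − 21.4210)·e^0.096000 = 578.9990 × 1.100759 = 637.3384
Market S$634.64 < fair 637.3384: forward underpriced → reverse cash-and-carry (short the stock, invest proceeds at r, pay the dividends, go long the forward).
Profit at T = |F_mkt − F*| = |634.64 − 637.3384| = S$2.70 per share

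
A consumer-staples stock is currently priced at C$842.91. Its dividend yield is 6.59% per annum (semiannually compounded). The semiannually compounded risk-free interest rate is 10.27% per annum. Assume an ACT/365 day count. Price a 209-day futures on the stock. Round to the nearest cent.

F = S · (1+r/2)^(2T) / (1+q/2)^(2T)
= 842.91 × 1.059022 / 1.037824 = 842.91 × 1.020425
F = C$860.13

C$860.13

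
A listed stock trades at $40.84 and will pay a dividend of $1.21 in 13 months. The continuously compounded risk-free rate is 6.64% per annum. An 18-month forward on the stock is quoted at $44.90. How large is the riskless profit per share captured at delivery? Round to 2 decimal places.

$1.03 per share

PV(dividends) I = 1.21·e^(−0.0664·13/12) = 1.1260
Fair forward F* = (S − I)·e^(rT) = (40.84 − 1.1260)·e^0.099600 = 39.7140 × 1.104729 = 43.8732
Market $44.90 > fair 43.8732: forward overpriced → cash-and-carry (borrow at r, buy the stock and collect the dividends, short the forward).
Profit at T = |F_mkt − F*| = |44.90 − 43.8732| = $1.03 per share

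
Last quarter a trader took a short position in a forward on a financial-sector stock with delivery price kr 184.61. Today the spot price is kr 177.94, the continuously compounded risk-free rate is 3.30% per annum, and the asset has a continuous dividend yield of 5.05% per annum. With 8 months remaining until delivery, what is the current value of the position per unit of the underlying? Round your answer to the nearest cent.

kr 8.54

Current fair forward for the remaining 8 months: F = S·e^((r − q)·T), (r − q) = 0.0330 − 0.0505 = -0.0175
F = 177.94 · e^(-0.0175 × 8/12) = 177.94 × 0.988401 = 175.8761
Value of long forward = (F − K)·e^(−rT) = (175.8761 − 184.61) · e^(−0.0330·8/12)
= -8.7339 × 0.978240 = -8.54
Short position value = −(long value) = kr 8.54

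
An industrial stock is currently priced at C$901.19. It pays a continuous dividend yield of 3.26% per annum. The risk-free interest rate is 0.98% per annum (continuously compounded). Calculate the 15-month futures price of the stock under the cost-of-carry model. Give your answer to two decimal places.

C$875.87

F = S·e^((r − q)T) = 901.19 · e^((0.0098 − 0.0326) × 15/12)
= 901.19 · e^-0.028500 = 901.19 × 0.971902
F = C$875.87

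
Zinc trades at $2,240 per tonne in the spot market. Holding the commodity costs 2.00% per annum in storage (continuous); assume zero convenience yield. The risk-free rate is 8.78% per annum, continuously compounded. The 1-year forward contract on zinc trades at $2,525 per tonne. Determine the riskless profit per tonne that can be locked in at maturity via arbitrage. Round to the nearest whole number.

$30 per tonne

Fair forward: F* = S·e^(carry·T), with carry = (r + u) = 0.0878 + 0.0200 = 0.1078
F* = 2240 · e^(0.1078 × 1) = 2240 · e^0.107800 = 2240 × 1.113825 = $2494.9680
Market $2525 > fair $2494.9680: forward overpriced → cash-and-carry (buy spot, short the forward).
At maturity, profit = |F_mkt − F*| = |2525 − 2494.9680| = $30 per tonne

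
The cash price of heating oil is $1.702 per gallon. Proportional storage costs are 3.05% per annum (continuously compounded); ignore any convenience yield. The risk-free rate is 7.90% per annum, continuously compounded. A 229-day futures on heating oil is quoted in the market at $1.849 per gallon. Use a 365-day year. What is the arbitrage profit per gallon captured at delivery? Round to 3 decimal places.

Fair futures: F* = S·e^(carry·T), with carry = (r + u) = 0.0790 + 0.0305 = 0.1095
F* = 1.702 · e^(0.1095 × 229/365) = 1.702 · e^0.068700 = 1.702 × 1.071115 = $1.8230
Market $1.849 > fair $1.8230: forward overpriced → cash-and-carry (buy spot, short the forward).
At maturity, profit = |F_mkt − F*| = |1.849 − 1.8230| = $0.026 per gallon

$0.026 per gallon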